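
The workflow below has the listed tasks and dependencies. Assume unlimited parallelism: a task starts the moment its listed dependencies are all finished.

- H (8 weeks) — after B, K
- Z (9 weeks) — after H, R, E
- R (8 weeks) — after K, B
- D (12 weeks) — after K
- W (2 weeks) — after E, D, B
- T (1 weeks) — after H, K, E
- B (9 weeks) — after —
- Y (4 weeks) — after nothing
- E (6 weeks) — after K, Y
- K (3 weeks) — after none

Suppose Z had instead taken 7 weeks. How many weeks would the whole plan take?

Critical path before the change: B→H→Z = 9+8+9 = 26 giving 26 weeks.
Z lies on that path, so at 7 weeks the path becomes 24 weeks.
The critical path is still B→H→Z; finish is now 24 weeks.

24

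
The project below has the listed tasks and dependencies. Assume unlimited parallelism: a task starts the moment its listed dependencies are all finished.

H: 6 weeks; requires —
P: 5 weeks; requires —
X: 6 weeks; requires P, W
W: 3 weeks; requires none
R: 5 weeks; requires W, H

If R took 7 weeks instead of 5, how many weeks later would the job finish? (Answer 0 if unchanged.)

2

As given, the longest chain is H→R = 6+5 = 11, so the finish is 11 weeks.
R is on the critical path; changing it to 7 makes that path 13 weeks.
The critical path is still H→R; finish is now 13 weeks.
Change in finish: 13 − 11 = +2 weeks.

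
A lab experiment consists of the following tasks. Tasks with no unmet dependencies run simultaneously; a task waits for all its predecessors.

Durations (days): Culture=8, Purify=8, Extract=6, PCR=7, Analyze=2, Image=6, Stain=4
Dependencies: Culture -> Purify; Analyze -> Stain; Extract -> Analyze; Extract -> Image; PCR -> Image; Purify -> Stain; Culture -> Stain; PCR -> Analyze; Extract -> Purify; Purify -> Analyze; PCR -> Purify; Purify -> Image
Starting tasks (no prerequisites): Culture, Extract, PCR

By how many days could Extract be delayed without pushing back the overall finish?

Critical path: Culture→Purify→Analyze→Stain = 8+8+2+4 = 22, so the finish is 22 days.
The longest chain containing Extract totals 20 days.
So Extract can slip 8 − 6 = 2 days.

2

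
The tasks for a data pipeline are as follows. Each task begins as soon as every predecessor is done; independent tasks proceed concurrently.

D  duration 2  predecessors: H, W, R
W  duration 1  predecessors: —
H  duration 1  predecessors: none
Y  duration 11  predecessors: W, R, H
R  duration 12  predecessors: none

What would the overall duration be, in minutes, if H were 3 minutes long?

Baseline: R→Y = 12+11 = 23 → 23 minutes.
H is off the critical path — its longest chain is 12 minutes, giving 11 of slack.
The critical path is still R→Y; finish is now 23 minutes.

23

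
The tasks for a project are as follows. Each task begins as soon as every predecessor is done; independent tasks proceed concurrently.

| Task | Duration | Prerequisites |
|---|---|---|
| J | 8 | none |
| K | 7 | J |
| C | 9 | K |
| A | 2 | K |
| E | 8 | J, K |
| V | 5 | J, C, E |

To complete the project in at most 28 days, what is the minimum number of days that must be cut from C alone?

1

Current finish: 29 days; target: 28.
C is on every critical path, so each day cut from C cuts the finish by one (this holds down to a finish of 28).
Need 29 − 28 = 1 day off C → C becomes 8 days, finish becomes 28.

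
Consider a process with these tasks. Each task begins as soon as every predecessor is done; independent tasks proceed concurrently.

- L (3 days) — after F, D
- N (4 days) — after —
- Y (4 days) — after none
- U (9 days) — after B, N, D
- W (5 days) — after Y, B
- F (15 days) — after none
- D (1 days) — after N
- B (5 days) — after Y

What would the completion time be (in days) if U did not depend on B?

18

Original critical path: Y→B→U = 4+5+9 = 18 ⇒ 18 days.
Without B→U, U's earliest start moves from 9 to 5.
The longest chain is now F→L = 15+3 = 18, so the schedule takes 18 days.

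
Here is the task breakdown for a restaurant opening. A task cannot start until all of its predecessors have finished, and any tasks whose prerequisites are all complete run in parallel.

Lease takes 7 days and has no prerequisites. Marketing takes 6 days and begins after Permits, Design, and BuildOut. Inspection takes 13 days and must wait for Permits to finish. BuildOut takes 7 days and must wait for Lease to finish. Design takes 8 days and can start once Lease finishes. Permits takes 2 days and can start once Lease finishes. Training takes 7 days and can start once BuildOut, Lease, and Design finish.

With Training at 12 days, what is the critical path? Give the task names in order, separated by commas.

Lease, Design, Training

Actual critical path: Lease→Design→Training = 7+8+7 = 22 ⇒ 22 days.
Training lies on that path, so at 12 days the path becomes 27 days.
The critical path is still Lease→Design→Training; finish is now 27 days.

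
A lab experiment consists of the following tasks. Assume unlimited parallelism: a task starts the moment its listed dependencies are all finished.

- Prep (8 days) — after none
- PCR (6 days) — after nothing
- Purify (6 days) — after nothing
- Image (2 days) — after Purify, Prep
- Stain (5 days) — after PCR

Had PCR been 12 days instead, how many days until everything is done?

17

Baseline: PCR→Stain = 6+5 = 11 → 11 days.
PCR is on the critical path; changing it to 12 makes that path 17 days.
The critical path is still PCR→Stain; finish is now 17 days.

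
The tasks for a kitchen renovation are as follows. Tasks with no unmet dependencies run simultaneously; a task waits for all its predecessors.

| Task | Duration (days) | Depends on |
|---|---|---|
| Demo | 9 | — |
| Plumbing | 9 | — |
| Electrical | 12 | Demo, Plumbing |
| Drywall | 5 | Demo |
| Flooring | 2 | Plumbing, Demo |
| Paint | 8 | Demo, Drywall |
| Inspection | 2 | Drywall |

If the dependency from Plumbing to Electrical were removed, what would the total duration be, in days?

With the dependency in place, Demo→Drywall→Paint = 9+5+8 = 22 sets the finish at 22 days.
Dropping Plumbing→Electrical doesn't change Electrical's earliest start (9); another predecessor still binds.
After: Demo→Drywall→Paint = 9+5+8 = 22 → 22 days.

22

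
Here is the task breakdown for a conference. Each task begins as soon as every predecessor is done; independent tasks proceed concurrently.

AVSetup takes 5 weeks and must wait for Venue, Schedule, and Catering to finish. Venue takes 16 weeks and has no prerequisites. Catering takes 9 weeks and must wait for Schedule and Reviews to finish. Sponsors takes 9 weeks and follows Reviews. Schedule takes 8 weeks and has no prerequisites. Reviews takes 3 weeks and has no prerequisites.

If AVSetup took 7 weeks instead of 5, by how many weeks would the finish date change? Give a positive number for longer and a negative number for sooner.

As given, the longest chain is Schedule→Catering→AVSetup = 8+9+5 = 22, so the finish is 22 weeks.
AVSetup is on the critical path; changing it to 7 makes that path 24 weeks.
The critical path is still Schedule→Catering→AVSetup; finish is now 24 weeks.
Change in finish: 24 − 22 = +2 weeks.

2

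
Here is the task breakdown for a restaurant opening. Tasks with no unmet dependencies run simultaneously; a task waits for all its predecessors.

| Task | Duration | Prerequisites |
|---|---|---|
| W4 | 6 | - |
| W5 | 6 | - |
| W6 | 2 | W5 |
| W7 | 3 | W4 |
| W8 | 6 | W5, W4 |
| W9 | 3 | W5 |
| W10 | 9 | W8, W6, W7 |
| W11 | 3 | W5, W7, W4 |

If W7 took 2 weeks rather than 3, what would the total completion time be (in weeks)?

As given, the longest chain is W4→W8→W10 = 6+6+9 = 21, so the finish is 21 weeks.
The longest path through W7 is only 18 weeks, so W7 has float 3.
That remains the longest chain; total 21 weeks.

21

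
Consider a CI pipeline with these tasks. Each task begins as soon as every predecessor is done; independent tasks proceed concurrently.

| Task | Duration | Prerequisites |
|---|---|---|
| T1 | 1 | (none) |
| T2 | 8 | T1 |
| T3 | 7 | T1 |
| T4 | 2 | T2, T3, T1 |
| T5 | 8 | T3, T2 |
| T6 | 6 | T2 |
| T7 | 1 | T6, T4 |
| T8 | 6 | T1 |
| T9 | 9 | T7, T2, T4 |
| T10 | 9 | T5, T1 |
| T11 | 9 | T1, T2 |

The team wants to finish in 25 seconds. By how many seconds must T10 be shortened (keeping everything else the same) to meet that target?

1

Current finish: 26 seconds; target: 25.
T10 is on every critical path, so each second cut from T10 cuts the finish by one (this holds down to a finish of 25).
Need 26 − 25 = 1 second off T10 → T10 becomes 8 seconds, finish becomes 25.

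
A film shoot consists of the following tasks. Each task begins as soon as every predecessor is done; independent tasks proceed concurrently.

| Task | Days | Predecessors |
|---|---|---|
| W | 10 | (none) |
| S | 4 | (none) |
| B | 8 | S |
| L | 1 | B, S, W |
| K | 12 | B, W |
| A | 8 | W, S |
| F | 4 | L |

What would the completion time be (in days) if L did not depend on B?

24

Before: longest chain S→B→K = 4+8+12 = 24, finish 24.
Without B→L, L's earliest start moves from 12 to 10.
The longest chain is now S→B→K = 4+8+12 = 24, so the plan takes 24 days.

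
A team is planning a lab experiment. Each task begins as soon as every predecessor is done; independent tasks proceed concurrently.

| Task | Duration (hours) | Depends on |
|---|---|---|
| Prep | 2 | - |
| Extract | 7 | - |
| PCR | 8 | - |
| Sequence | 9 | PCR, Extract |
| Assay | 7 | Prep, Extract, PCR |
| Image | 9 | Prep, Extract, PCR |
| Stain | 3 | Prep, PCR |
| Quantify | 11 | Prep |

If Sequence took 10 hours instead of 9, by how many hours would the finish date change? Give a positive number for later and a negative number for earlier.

As given, the longest chain is PCR→Sequence = 8+9 = 17, so the finish is 17 hours.
Sequence lies on that path, so at 10 hours the path becomes 18 hours.
No other chain overtakes it, so the finish is 18 hours.
Change in finish: 18 − 17 = +1 hours.

1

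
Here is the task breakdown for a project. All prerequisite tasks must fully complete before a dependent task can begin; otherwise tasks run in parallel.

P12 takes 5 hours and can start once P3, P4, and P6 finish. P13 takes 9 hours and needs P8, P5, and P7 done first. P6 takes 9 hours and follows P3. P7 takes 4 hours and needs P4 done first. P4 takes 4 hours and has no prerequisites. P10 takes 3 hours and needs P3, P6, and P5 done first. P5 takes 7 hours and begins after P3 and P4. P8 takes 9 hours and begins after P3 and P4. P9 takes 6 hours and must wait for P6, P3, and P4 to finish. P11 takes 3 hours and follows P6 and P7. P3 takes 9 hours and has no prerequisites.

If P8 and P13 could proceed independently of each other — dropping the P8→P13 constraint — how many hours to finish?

25

With the dependency in place, P3→P8→P13 = 9+9+9 = 27 sets the finish at 27 hours.
Without P8→P13, P13's earliest start moves from 18 to 16.
The longest chain is now P3→P5→P13 = 9+7+9 = 25, so the project takes 25 hours.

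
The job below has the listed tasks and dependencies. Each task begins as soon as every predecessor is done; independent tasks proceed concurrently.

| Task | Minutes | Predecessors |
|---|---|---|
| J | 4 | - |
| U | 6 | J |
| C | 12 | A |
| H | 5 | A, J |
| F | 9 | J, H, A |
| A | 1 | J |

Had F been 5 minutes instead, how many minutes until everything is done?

17

Baseline: J→A→H→F = 4+1+5+9 = 19 → 19 minutes.
F lies on that path, so at 5 minutes the path becomes 15 minutes.
The binding chain switches to J→A→C = 4+1+12 = 17; finish 17 minutes.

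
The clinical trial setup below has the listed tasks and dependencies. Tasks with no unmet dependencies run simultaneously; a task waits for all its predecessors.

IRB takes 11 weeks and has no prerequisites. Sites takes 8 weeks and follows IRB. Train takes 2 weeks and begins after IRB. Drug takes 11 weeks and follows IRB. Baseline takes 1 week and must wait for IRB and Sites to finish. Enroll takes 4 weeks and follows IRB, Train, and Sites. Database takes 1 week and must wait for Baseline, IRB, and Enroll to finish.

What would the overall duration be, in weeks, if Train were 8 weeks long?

24

Baseline: IRB→Sites→Enroll→Database = 11+8+4+1 = 24 → 24 weeks.
The longest path through Train is only 18 weeks, so Train has float 6.
The critical path is still IRB→Sites→Enroll→Database; finish is now 24 weeks.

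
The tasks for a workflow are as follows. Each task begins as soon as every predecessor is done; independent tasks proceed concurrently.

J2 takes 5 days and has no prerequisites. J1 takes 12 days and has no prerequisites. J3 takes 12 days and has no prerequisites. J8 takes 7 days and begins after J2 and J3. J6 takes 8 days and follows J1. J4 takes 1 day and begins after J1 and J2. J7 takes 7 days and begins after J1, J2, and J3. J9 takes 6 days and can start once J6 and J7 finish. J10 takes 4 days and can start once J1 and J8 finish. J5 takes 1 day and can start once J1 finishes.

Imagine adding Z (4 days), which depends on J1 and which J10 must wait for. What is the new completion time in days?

Originally the workflow takes 26 days.
With Z inserted, J10 now waits for max(J1, J8, Z).
New critical path: J1→J6→J9 = 12+8+6 = 26 ⇒ 26 days.

26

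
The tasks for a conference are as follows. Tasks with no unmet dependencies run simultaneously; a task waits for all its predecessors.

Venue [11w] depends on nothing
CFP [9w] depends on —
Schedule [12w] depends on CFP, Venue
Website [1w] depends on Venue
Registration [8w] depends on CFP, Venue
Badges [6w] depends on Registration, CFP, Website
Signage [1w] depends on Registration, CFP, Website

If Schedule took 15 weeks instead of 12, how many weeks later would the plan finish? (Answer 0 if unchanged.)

1

As given, the longest chain is Venue→Registration→Badges = 11+8+6 = 25, so the finish is 25 weeks.
Schedule has 2 weeks of float (longest path through it is 23).
Now Venue→Schedule = 11+15 = 26 is longest, so the finish becomes 26 weeks.
Change in finish: 26 − 25 = +1 weeks.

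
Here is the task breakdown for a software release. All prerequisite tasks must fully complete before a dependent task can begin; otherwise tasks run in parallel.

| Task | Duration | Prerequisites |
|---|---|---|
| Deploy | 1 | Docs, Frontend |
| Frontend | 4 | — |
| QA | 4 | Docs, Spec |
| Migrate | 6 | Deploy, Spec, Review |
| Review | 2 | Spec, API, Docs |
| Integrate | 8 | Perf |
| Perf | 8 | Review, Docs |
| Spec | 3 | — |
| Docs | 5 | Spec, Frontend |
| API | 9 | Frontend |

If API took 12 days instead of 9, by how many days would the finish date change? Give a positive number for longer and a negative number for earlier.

As given, the longest chain is Frontend→API→Review→Perf→Integrate = 4+9+2+8+8 = 31, so the finish is 31 days.
API lies on that path, so at 12 days the path becomes 34 days.
No other chain overtakes it, so the finish is 34 days.
Change in finish: 34 − 31 = +3 days.

3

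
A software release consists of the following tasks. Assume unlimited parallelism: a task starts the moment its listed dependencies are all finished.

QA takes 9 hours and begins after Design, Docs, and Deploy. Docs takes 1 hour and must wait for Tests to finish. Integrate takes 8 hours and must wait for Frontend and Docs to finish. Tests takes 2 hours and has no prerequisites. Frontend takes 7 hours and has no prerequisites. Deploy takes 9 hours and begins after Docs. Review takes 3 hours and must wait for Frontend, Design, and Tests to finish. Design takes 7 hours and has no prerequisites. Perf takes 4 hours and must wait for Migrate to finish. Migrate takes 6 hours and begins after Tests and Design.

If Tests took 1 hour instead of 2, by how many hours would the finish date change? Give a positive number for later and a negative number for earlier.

Critical path before the change: Tests→Docs→Deploy→QA = 2+1+9+9 = 21 giving 21 hours.
Tests lies on that path, so at 1 hour the path becomes 20 hours.
That remains the longest chain; total 20 hours.
Change in finish: 20 − 21 = -1 hours.

-1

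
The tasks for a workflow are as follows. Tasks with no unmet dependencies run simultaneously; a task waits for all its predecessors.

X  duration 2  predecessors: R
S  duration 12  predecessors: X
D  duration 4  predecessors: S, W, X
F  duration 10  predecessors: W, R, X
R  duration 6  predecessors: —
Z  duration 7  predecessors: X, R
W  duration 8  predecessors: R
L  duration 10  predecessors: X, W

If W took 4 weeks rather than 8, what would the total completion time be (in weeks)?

Actual critical path: R→W→L = 6+8+10 = 24 ⇒ 24 weeks.
Since W is critical, the -4 change carries straight to that chain (now 20 weeks).
Now R→X→S→D = 6+2+12+4 = 24 is longest, so the finish becomes 24 weeks.

24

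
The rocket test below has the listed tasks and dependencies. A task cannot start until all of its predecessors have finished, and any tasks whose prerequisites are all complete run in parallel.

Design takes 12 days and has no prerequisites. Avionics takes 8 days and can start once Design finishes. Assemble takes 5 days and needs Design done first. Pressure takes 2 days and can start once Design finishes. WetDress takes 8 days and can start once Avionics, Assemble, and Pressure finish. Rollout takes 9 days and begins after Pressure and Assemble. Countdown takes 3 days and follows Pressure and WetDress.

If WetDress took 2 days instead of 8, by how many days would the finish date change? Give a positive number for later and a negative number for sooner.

-5

Baseline: Design→Avionics→WetDress→Countdown = 12+8+8+3 = 31 → 31 days.
Since WetDress is critical, the -6 change carries straight to that chain (now 25 days).
The binding chain switches to Design→Assemble→Rollout = 12+5+9 = 26; finish 26 days.
Change in finish: 26 − 31 = -5 days.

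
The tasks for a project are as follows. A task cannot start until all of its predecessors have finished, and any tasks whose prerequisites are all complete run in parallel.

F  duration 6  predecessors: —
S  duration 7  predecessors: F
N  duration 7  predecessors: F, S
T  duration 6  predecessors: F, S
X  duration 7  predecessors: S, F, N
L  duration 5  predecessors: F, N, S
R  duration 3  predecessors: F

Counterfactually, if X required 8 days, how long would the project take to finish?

28

Critical path before the change: F→S→N→X = 6+7+7+7 = 27 giving 27 days.
Since X is critical, the +1 change carries straight to that chain (now 28 days).
No other chain overtakes it, so the finish is 28 days.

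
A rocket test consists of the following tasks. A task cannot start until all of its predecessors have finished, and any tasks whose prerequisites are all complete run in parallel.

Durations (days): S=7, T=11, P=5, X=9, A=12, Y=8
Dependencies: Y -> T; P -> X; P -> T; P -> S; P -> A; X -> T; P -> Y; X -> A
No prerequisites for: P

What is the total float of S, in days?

14

Critical path: P→X→A = 5+9+12 = 26, so the finish is 26 days.
Longest path through S: 12 days (earliest finish 12, latest finish 26).
Float = 26 − 12 = 14.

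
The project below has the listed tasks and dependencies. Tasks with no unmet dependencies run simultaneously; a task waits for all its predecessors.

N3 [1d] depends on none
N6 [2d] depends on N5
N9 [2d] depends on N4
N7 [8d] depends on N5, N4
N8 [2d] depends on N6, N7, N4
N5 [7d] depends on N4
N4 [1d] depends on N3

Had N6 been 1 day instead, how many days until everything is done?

19

Actual critical path: N3→N4→N5→N7→N8 = 1+1+7+8+2 = 19 ⇒ 19 days.
N6 has 6 days of float (longest path through it is 13).
That remains the longest chain; total 19 days.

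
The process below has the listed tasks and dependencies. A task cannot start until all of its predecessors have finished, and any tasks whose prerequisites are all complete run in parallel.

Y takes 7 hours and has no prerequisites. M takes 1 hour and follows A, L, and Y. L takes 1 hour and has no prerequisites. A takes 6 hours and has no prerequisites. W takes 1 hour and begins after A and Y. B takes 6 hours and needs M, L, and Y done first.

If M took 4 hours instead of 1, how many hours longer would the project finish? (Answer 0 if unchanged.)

3

Baseline: Y→M→B = 7+1+6 = 14 → 14 hours.
M is on the critical path; changing it to 4 makes that path 17 hours.
That remains the longest chain; total 17 hours.
Change in finish: 17 − 14 = +3 hours.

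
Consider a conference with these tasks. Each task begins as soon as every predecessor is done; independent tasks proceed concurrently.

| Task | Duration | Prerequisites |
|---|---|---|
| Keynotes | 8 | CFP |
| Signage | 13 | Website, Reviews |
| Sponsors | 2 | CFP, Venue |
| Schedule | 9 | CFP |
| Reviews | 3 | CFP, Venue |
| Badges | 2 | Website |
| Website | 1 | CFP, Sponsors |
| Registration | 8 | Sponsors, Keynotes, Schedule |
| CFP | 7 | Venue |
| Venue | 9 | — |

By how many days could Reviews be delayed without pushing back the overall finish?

The longest chain is Venue→CFP→Schedule→Registration = 9+7+9+8 = 33; overall finish 33 days.
The longest chain containing Reviews totals 32 days.
So Reviews can slip 20 − 19 = 1 day.

1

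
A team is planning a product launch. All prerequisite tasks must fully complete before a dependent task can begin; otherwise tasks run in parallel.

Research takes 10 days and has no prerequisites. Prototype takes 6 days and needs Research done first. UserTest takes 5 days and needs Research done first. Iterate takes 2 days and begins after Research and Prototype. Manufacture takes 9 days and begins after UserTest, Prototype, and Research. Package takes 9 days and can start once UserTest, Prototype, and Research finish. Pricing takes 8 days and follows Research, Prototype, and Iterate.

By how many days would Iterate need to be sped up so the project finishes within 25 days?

1

Current finish: 26 days; target: 25.
Iterate is on every critical path, so each day cut from Iterate cuts the finish by one (this holds down to a finish of 25).
Need 26 − 25 = 1 day off Iterate → Iterate becomes 1 day, finish becomes 25.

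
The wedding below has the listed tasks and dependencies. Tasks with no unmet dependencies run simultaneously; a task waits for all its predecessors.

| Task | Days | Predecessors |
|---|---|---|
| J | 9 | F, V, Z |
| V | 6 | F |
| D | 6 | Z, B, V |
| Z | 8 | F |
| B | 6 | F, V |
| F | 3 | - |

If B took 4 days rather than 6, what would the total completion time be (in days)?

As given, the longest chain is F→V→B→D = 3+6+6+6 = 21, so the finish is 21 days.
B is on the critical path; changing it to 4 makes that path 19 days.
Now F→Z→J = 3+8+9 = 20 is longest, so the finish becomes 20 days.

20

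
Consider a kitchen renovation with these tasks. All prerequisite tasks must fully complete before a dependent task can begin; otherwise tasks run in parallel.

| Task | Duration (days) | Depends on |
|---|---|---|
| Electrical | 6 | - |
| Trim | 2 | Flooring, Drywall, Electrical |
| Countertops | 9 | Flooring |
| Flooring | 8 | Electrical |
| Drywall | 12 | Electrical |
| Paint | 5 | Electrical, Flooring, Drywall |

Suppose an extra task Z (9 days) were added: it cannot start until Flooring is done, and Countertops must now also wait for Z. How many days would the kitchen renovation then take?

Originally the kitchen renovation takes 23 days.
With Z inserted, Countertops now waits for max(Flooring, Z).
New critical path: Electrical→Flooring→Z→Countertops = 6+8+9+9 = 32 ⇒ 32 days.

32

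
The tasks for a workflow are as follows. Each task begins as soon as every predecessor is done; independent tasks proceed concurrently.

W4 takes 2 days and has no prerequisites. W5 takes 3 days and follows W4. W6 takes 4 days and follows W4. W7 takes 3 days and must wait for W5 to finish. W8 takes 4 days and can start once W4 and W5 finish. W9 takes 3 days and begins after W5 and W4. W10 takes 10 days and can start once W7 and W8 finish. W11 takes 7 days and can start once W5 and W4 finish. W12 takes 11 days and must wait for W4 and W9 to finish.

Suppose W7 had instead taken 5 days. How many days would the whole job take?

20

Critical path before the change: W4→W5→W8→W10 = 2+3+4+10 = 19 giving 19 days.
W7 has 1 day of float (longest path through it is 18).
The binding chain switches to W4→W5→W7→W10 = 2+3+5+10 = 20; finish 20 days.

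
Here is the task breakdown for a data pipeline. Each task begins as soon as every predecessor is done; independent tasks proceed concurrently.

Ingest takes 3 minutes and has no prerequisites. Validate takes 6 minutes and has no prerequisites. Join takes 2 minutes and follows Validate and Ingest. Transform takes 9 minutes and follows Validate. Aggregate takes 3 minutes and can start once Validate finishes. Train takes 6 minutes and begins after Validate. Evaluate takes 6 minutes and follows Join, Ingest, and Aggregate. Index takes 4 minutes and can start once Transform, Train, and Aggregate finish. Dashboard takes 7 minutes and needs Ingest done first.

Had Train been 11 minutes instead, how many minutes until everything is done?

21

As given, the longest chain is Validate→Transform→Index = 6+9+4 = 19, so the finish is 19 minutes.
Train has 3 minutes of float (longest path through it is 16).
New critical path: Validate→Train→Index = 6+11+4 = 21 ⇒ 21 minutes.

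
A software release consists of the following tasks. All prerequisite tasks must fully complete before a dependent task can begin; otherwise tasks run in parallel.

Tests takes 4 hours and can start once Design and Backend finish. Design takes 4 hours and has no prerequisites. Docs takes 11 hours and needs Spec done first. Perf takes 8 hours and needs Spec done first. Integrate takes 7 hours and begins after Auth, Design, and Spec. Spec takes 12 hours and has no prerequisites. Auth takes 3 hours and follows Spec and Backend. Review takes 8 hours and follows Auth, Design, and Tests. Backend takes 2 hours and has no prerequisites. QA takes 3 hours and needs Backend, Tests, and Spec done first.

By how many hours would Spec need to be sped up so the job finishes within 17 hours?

Current finish: 23 hours; target: 17.
Spec is on every critical path, so each hour cut from Spec cuts the finish by one (this holds down to a finish of 16).
Need 23 − 17 = 6 hours off Spec → Spec becomes 6 hours, finish becomes 17.

6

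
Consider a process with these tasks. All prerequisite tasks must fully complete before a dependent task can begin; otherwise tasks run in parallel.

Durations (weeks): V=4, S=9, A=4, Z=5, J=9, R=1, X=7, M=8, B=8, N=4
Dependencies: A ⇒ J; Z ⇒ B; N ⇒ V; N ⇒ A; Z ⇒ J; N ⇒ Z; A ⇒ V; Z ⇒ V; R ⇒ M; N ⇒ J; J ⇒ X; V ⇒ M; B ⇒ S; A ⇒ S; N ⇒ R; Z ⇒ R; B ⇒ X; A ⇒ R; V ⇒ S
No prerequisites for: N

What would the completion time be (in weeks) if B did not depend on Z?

Original critical path: N→Z→B→S = 4+5+8+9 = 26 ⇒ 26 weeks.
Without Z→B, B's earliest start moves from 9 to 0.
The longest chain is now N→Z→J→X = 4+5+9+7 = 25, so the job takes 25 weeks.

25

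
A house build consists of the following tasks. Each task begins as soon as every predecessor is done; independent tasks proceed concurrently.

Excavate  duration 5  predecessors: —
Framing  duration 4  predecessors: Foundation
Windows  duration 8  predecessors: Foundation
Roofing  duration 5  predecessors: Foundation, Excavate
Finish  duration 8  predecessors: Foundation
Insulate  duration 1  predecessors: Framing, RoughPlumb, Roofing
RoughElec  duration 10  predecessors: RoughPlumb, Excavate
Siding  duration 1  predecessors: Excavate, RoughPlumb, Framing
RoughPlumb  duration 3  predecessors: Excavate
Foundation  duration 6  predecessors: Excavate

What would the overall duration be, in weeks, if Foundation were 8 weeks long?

Actual critical path: Excavate→Foundation→Windows = 5+6+8 = 19 ⇒ 19 weeks.
Since Foundation is critical, the +2 change carries straight to that chain (now 21 weeks).
That remains the longest chain; total 21 weeks.

21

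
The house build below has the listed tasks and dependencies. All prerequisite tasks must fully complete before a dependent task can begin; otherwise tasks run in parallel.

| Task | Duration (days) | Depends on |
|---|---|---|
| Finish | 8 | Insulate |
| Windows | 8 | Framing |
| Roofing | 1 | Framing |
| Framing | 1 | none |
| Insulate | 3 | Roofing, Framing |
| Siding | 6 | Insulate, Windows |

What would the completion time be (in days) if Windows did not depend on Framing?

Original critical path: Framing→Windows→Siding = 1+8+6 = 15 ⇒ 15 days.
Without Framing→Windows, Windows's earliest start moves from 1 to 0.
The longest chain is now Windows→Siding = 8+6 = 14, so the house build takes 14 days.

14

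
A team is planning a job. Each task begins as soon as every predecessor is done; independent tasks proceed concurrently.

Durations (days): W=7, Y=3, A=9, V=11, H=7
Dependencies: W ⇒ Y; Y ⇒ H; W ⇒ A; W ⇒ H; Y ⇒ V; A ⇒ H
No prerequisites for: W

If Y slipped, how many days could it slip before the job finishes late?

W→A→H = 7+9+7 = 23 sets the makespan at 23 days.
The longest chain containing Y totals 21 days.
Float = 23 − 21 = 2.

2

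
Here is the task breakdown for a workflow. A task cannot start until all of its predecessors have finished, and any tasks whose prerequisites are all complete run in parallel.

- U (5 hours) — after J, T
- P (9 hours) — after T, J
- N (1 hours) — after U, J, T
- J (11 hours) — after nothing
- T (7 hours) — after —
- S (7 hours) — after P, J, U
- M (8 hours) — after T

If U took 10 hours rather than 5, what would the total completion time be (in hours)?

28

Actual critical path: J→P→S = 11+9+7 = 27 ⇒ 27 hours.
The longest path through U is only 23 hours, so U has float 4.
New critical path: J→U→S = 11+10+7 = 28 ⇒ 28 hours.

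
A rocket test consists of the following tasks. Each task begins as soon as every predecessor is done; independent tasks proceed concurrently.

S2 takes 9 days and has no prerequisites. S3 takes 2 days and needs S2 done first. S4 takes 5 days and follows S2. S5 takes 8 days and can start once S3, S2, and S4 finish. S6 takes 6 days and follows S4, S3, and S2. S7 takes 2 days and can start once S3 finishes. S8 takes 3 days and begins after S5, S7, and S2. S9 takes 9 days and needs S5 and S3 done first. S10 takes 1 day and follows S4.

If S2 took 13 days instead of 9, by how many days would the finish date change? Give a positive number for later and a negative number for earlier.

As given, the longest chain is S2→S4→S5→S9 = 9+5+8+9 = 31, so the finish is 31 days.
S2 lies on that path, so at 13 days the path becomes 35 days.
No other chain overtakes it, so the finish is 35 days.
Change in finish: 35 − 31 = +4 days.

4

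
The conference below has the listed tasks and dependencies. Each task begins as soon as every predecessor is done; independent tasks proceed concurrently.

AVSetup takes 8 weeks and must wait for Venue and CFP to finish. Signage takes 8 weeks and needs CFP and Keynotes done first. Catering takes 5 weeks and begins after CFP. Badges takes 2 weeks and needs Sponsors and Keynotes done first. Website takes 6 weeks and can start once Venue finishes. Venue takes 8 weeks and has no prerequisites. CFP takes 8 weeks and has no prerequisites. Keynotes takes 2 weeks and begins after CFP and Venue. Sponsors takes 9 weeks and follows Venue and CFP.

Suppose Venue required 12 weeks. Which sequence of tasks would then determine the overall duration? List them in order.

Venue, Sponsors, Badges

Critical path before the change: Venue→Sponsors→Badges = 8+9+2 = 19 giving 19 weeks.
Since Venue is critical, the +4 change carries straight to that chain (now 23 weeks).
No other chain overtakes it, so the finish is 23 weeks.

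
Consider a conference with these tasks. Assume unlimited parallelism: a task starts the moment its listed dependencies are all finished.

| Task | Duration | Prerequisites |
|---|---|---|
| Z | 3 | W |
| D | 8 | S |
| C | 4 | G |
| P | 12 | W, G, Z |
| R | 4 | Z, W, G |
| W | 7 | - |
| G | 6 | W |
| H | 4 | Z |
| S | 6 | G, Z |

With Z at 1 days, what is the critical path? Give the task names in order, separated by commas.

Baseline: W→G→S→D = 7+6+6+8 = 27 → 27 days.
The longest path through Z is only 24 days, so Z has float 3.
The critical path is still W→G→S→D; finish is now 27 days.

W, G, S, D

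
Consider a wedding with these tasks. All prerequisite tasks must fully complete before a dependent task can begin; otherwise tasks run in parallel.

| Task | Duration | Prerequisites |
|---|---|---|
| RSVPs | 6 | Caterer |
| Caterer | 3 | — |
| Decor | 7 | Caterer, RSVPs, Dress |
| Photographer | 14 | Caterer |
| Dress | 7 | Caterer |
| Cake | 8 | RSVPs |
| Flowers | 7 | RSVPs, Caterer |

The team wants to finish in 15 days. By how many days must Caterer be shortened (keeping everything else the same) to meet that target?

Current finish: 17 days; target: 15.
Caterer is on every critical path, so each day cut from Caterer cuts the finish by one (this holds down to a finish of 15).
Need 17 − 15 = 2 days off Caterer → Caterer becomes 1 day, finish becomes 15.

2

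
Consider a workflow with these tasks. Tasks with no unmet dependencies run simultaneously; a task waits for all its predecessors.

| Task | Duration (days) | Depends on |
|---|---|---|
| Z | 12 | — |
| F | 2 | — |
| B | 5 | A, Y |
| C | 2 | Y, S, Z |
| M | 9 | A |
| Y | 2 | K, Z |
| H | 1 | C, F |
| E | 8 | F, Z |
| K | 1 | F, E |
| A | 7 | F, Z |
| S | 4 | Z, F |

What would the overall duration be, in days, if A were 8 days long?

29

The binding path is Z→A→M = 12+7+9 = 28; finish at 28 days.
Since A is critical, the +1 change carries straight to that chain (now 29 days).
No other chain overtakes it, so the finish is 29 days.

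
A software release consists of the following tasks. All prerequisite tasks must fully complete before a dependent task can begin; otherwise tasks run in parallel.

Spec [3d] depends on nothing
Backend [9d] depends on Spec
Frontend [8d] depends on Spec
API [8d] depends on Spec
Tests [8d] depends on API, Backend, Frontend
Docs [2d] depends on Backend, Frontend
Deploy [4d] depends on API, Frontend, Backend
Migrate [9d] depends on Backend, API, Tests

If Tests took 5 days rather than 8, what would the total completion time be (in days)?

Critical path before the change: Spec→Backend→Tests→Migrate = 3+9+8+9 = 29 giving 29 days.
Tests is on the critical path; changing it to 5 makes that path 26 days.
That remains the longest chain; total 26 days.

26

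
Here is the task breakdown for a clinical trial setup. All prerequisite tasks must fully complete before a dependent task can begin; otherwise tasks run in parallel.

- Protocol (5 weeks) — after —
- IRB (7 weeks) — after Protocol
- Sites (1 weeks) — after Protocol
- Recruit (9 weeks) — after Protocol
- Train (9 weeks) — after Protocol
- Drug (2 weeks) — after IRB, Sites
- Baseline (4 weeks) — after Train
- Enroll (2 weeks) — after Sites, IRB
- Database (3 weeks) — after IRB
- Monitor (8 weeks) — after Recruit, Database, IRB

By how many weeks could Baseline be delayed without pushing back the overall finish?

5

The longest chain is Protocol→IRB→Database→Monitor = 5+7+3+8 = 23; overall finish 23 weeks.
The longest chain containing Baseline totals 18 weeks.
So Baseline can slip 23 − 18 = 5 weeks.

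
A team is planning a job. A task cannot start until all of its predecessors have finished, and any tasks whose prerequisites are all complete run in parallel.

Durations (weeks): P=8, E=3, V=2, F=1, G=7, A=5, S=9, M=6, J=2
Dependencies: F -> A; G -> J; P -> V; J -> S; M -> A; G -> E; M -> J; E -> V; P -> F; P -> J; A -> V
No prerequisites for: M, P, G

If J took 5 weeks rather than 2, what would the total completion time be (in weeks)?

22

As given, the longest chain is P→J→S = 8+2+9 = 19, so the finish is 19 weeks.
J is on the critical path; changing it to 5 makes that path 22 weeks.
That remains the longest chain; total 22 weeks.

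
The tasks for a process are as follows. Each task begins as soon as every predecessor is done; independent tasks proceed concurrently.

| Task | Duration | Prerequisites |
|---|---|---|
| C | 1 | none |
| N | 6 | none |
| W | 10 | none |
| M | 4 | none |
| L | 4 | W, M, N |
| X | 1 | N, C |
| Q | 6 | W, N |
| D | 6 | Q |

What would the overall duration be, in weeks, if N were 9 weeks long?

22

Actual critical path: W→Q→D = 10+6+6 = 22 ⇒ 22 weeks.
N has 4 weeks of float (longest path through it is 18).
The critical path is still W→Q→D; finish is now 22 weeks.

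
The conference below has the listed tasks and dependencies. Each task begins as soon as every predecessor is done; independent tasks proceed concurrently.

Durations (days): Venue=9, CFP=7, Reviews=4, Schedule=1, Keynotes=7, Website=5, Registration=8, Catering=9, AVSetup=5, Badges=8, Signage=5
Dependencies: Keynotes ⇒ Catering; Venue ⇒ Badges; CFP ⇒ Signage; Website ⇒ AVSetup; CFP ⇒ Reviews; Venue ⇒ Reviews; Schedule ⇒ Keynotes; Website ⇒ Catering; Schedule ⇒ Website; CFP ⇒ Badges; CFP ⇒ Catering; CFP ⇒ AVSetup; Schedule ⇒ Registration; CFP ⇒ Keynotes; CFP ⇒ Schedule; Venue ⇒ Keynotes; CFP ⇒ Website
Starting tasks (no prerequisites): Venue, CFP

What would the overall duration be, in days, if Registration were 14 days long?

The binding path is Venue→Keynotes→Catering = 9+7+9 = 25; finish at 25 days.
The longest path through Registration is only 16 days, so Registration has float 9.
No other chain overtakes it, so the finish is 25 days.

25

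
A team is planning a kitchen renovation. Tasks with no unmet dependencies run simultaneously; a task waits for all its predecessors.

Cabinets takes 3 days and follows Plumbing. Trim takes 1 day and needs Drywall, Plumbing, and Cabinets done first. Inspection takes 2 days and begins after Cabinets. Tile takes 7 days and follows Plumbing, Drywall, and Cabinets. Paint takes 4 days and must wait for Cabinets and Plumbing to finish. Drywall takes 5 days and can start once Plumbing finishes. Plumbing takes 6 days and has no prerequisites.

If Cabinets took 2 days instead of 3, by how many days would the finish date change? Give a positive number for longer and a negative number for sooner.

As given, the longest chain is Plumbing→Drywall→Tile = 6+5+7 = 18, so the finish is 18 days.
Cabinets has 2 days of float (longest path through it is 16).
No other chain overtakes it, so the finish is 18 days.
Change in finish: 18 − 18 = +0 days.

0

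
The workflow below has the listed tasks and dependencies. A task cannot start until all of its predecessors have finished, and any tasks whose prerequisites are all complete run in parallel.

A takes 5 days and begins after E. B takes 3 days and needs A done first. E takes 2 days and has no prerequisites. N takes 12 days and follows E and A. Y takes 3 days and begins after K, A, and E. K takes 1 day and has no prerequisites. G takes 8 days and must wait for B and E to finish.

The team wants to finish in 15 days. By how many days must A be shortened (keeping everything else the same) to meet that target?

4

Current finish: 19 days; target: 15.
A is on every critical path, so each day cut from A cuts the finish by one (this holds down to a finish of 15).
Need 19 − 15 = 4 days off A → A becomes 1 day, finish becomes 15.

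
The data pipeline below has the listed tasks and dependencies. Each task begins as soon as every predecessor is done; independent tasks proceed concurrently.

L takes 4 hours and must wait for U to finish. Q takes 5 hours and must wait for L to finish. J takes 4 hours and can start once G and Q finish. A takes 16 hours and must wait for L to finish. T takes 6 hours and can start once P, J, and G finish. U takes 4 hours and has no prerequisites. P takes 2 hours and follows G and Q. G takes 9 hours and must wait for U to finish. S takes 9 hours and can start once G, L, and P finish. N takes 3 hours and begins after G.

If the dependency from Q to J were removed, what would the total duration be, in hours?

Before: longest chain U→G→P→S = 4+9+2+9 = 24, finish 24.
Dropping Q→J doesn't change J's earliest start (13); another predecessor still binds.
New critical path: U→G→P→S = 4+9+2+9 = 24 ⇒ 24 hours.

24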